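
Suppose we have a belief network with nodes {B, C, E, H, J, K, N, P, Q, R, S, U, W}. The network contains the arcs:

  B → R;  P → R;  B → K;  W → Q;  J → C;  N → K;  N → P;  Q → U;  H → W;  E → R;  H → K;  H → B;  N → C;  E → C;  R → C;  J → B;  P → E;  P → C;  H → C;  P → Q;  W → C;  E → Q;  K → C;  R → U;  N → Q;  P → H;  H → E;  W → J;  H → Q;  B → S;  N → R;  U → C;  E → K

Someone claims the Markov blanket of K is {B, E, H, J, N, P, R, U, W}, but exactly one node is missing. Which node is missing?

C

By definition, MB(K) is built from K's parents, K's children, and the co-parents of K.
K has parents B, E, H, N.
K's children: C.
Parents of each child, excluding K:
  C: E, H, J, N, P, R, U, W
MB(K) = {B, C, E, H, J, N, P, R, U, W}.
Comparing with the claimed set, C is missing.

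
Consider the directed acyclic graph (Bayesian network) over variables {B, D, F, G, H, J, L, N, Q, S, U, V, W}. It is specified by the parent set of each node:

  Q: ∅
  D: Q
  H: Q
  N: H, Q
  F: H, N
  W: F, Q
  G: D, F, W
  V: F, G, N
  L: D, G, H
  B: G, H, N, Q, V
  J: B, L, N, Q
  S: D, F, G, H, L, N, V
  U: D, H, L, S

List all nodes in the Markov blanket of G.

{B, D, F, H, L, N, Q, S, V, W}

Parents of G: D, F, W.
Children of G: B, L, S, V.
Co-parents of G (other parents of its children):
  V: F, N
  L: D, H
  B: H, N, Q, V
  S: D, F, H, L, N, V
Union: {D, F, W} ∪ {B, L, S, V} ∪ {D, F, H, L, N, Q, V} = {B, D, F, H, L, N, Q, S, V, W}.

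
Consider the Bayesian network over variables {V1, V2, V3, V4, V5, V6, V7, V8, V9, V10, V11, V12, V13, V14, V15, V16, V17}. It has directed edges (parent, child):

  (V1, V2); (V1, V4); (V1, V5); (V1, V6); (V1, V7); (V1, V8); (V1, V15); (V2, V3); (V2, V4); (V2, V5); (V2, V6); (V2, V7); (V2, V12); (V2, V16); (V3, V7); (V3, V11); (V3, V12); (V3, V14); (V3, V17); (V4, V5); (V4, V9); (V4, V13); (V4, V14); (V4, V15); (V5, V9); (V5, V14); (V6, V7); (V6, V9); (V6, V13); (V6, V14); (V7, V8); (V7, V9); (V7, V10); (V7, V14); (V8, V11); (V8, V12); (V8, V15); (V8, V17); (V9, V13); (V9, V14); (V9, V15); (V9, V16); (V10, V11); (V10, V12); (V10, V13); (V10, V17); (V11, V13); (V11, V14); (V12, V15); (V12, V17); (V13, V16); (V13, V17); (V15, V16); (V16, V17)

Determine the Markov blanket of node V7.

Pa(V7) = {V1, V2, V3, V6}.
V7 has children V8, V9, V10, V14.
For each child, the remaining parents (spouses of V7):
  V8's other parent is V1.
  V9 also has parents V4, V5, V6.
  V10 has no other parent.
  V14 also has parents V3, V4, V5, V6, V9, V11.
So the Markov blanket of V7 is {V1, V2, V3, V4, V5, V6, V8, V9, V10, V11, V14}.

{V1, V2, V3, V4, V5, V6, V8, V9, V10, V11, V14}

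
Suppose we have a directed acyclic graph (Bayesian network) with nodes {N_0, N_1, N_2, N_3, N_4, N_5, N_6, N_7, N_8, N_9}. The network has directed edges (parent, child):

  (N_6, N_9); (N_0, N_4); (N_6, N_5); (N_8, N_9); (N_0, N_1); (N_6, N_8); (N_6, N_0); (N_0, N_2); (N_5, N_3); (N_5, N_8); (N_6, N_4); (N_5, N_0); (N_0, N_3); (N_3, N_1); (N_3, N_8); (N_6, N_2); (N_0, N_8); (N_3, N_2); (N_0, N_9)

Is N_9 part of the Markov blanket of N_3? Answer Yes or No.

N_3's children: N_1, N_2, N_8.
N_3's parents: N_0, N_5.
Other parents of N_3's children:
  N_2's other parents are N_0, N_6.
  N_8's other parents are N_0, N_5, N_6.
  parents(N_1) \ {N_3} = {N_0}.
MB(N_3) = {N_0, N_1, N_2, N_5, N_6, N_8}; N_9 is not in this set.

No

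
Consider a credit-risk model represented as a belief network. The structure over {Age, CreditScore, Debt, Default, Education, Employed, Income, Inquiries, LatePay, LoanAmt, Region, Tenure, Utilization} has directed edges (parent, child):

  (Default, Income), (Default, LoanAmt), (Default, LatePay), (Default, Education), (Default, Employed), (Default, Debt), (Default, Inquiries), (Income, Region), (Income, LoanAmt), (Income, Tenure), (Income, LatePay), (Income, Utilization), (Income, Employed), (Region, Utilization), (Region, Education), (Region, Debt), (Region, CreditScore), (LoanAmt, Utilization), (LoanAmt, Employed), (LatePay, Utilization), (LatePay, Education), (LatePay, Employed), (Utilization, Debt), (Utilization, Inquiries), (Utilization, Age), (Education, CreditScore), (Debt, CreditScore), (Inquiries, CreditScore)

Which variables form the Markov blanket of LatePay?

Recall MB(v) = parents ∪ children ∪ spouses, where spouses are the other parents of v's children.
LatePay has children Education, Employed, Utilization.
Parents of LatePay: Default, Income.
Co-parents of LatePay (other parents of its children):
  Utilization's other parents are Income, LoanAmt, Region.
  Education also has parents Default, Region.
  parents(Employed) \ {LatePay} = {Default, Income, LoanAmt}.
So the Markov blanket of LatePay is {Default, Education, Employed, Income, LoanAmt, Region, Utilization}.

{Default, Education, Employed, Income, LoanAmt, Region, Utilization}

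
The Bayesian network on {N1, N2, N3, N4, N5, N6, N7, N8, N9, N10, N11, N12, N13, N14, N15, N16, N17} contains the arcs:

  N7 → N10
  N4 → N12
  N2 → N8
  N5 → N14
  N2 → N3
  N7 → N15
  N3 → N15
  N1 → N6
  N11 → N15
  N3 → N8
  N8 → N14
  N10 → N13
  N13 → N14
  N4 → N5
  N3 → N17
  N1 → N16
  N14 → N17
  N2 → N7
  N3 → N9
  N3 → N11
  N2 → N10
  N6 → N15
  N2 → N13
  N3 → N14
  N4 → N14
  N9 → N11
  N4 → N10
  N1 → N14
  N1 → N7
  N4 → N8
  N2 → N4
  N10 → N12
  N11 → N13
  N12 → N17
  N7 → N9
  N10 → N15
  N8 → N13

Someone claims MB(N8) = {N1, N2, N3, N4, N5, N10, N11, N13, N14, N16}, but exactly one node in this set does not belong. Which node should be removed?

By definition, MB(N8) is built from N8's parents, N8's children, and the co-parents of N8.
N8's children: N13, N14.
N8's parents: N2, N3, N4.
Parents of each child, excluding N8:
  N13's other parents are N2, N10, N11.
  parents(N14) \ {N8} = {N1, N3, N4, N5, N13}.
MB(N8) = {N1, N2, N3, N4, N5, N10, N11, N13, N14}.
N16 is neither a parent, child, nor co-parent of N8, so it does not belong.

N16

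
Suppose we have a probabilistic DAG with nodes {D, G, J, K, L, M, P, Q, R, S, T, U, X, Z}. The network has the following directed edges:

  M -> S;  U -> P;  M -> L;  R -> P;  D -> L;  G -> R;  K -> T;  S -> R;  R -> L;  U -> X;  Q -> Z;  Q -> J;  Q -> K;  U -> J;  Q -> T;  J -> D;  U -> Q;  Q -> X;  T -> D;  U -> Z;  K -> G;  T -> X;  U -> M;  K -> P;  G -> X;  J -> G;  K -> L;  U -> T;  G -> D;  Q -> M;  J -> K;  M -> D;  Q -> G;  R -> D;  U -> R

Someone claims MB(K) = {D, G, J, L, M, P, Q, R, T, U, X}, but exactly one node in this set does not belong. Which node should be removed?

X

Recall MB(v) = parents ∪ children ∪ spouses, where spouses are the other parents of v's children.
Pa(K) = {J, Q}.
Ch(K) = {G, L, P, T}.
Parents of each child, excluding K:
  G: J, Q
  T: Q, U
  L: D, M, R
  P: R, U
MB(K) = {D, G, J, L, M, P, Q, R, T, U}.
X is neither a parent, child, nor co-parent of K, so it does not belong.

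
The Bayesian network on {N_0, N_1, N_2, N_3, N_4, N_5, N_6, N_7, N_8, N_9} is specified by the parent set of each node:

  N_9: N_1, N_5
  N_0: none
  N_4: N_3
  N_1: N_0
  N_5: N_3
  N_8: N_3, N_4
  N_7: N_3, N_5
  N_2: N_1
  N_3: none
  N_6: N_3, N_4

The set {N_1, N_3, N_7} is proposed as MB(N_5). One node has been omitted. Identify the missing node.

N_9

The Markov blanket of a node is its parents, its children, and the other parents of its children.
N_5 has parent N_3.
Children of N_5: N_7, N_9.
Co-parents of N_5 (other parents of its children):
  parents(N_7) \ {N_5} = {N_3}.
  N_9 also has parent N_1.
MB(N_5) = {N_1, N_3, N_7, N_9}.
Comparing with the claimed set, N_9 is missing.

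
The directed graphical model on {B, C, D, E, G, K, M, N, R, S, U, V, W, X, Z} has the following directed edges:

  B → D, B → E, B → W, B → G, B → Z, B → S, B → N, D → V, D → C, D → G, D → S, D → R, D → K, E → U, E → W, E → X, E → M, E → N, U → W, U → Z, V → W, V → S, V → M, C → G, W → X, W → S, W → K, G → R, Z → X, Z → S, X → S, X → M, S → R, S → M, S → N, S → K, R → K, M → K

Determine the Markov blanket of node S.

{B, D, E, G, K, M, N, R, V, W, X, Z}

Ch(S) = {K, M, N, R}.
Parents of S: B, D, V, W, X, Z.
Parents of each child, excluding S:
  R's other parents are D, G.
  parents(M) \ {S} = {E, V, X}.
  N also has parents B, E.
  K also has parents D, M, R, W.
MB(S) = {B, D, E, G, K, M, N, R, V, W, X, Z}.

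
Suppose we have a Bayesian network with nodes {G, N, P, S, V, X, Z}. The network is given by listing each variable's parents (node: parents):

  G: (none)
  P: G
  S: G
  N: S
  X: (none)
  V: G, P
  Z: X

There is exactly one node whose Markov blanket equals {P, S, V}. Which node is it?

G

The target node must have every member of {P, S, V} as a parent, child, or co-parent, and no others.
Parents of G: none; children: P, S, V; co-parents: P.
These exactly cover the given set, so the node is G.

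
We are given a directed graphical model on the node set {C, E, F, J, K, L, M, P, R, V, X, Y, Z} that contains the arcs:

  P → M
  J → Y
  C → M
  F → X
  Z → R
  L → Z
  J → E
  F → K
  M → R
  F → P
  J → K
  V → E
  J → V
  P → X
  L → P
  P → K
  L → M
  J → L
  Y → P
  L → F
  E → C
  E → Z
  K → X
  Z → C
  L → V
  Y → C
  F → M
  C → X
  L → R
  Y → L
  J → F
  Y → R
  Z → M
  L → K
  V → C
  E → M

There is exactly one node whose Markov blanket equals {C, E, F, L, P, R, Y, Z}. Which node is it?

M

The target node must have every member of {C, E, F, L, P, R, Y, Z} as a parent, child, or co-parent, and no others.
Parents of M: C, E, F, L, P, Z; children: R; co-parents: L, Y, Z.
These exactly cover the given set, so the node is M.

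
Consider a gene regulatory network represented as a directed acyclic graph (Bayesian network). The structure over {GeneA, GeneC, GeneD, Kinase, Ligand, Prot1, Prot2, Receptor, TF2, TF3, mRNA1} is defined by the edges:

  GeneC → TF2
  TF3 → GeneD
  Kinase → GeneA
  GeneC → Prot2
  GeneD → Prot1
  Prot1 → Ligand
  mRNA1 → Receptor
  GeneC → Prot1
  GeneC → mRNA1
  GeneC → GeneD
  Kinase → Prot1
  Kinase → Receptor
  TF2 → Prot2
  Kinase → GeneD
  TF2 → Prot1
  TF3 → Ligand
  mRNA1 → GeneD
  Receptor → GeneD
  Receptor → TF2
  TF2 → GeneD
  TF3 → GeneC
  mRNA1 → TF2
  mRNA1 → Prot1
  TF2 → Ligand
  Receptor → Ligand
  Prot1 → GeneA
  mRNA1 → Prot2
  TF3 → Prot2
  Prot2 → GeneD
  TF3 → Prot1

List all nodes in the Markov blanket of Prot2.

Prot2 has parents GeneC, TF2, TF3, mRNA1.
Ch(Prot2) = {GeneD}.
Other parents of Prot2's children:
  GeneD's other parents are GeneC, Kinase, Receptor, TF2, TF3, mRNA1.
So the Markov blanket of Prot2 is {GeneC, GeneD, Kinase, Receptor, TF2, TF3, mRNA1}.

{GeneC, GeneD, Kinase, Receptor, TF2, TF3, mRNA1}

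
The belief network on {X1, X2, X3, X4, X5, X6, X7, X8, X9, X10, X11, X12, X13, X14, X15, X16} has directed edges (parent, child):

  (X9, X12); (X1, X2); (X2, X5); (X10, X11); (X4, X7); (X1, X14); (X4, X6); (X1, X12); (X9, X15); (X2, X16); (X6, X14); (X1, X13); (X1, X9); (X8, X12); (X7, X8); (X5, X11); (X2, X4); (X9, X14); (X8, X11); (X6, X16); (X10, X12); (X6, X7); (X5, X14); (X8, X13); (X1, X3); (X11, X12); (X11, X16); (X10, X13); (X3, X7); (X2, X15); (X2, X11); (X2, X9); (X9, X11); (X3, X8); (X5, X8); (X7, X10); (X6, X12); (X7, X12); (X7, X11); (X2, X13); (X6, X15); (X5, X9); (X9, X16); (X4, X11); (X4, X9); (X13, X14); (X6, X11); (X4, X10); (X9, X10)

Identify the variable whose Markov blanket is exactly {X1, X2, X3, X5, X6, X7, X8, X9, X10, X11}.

The target node must have every member of {X1, X2, X3, X5, X6, X7, X8, X9, X10, X11} as a parent, child, or co-parent, and no others.
Parents of X4: X2; children: X6, X7, X9, X10, X11; co-parents: X1, X2, X3, X5, X6, X7, X8, X9, X10.
These exactly cover the given set, so the node is X4.

X4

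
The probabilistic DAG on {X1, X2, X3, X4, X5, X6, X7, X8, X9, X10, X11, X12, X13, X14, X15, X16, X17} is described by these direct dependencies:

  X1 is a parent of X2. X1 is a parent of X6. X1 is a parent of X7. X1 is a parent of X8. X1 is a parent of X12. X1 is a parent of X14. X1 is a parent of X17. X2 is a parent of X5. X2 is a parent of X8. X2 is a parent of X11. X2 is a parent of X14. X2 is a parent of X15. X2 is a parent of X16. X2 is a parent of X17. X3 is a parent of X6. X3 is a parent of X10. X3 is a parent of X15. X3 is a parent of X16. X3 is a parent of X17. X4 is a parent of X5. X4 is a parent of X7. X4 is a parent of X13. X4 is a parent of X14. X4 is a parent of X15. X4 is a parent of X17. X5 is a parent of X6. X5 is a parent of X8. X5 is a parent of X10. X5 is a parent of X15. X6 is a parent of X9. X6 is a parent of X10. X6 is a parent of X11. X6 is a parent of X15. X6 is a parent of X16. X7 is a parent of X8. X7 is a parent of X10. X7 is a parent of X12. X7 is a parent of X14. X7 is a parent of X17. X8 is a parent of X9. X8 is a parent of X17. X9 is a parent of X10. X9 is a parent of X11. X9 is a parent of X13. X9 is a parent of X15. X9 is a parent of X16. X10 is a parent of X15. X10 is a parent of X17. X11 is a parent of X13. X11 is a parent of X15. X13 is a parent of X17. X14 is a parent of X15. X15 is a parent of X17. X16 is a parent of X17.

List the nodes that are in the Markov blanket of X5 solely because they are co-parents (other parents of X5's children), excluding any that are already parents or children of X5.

{X1, X3, X7, X9, X11, X14}

Children of X5: X6, X8, X10, X15.
  parents(X6) \ {X5} = {X1, X3}.
  X8's other parents are X1, X2, X7.
  parents(X10) \ {X5} = {X3, X6, X7, X9}.
  X15's other parents are X2, X3, X4, X6, X9, X10, X11, X14.
Excluding nodes already adjacent to X5 (X2, X4, X6, X8, X10, X15), the co-parent-only contribution is {X1, X3, X7, X9, X11, X14}.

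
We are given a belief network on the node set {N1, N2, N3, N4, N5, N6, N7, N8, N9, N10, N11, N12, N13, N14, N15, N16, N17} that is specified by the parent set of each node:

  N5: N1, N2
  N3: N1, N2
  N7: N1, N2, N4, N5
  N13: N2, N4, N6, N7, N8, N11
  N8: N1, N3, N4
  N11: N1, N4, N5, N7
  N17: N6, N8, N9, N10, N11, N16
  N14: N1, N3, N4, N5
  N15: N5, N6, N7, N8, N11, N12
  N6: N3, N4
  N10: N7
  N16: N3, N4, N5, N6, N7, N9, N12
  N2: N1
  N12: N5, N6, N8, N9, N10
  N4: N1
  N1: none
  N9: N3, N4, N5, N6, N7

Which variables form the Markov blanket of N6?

Recall MB(v) = parents ∪ children ∪ spouses, where spouses are the other parents of v's children.
Pa(N6) = {N3, N4}.
N6's children: N9, N12, N13, N15, N16, N17.
Parents of each child, excluding N6:
  N9: N3, N4, N5, N7
  N12: N5, N8, N9, N10
  N13: N2, N4, N7, N8, N11
  N15: N5, N7, N8, N11, N12
  N16: N3, N4, N5, N7, N9, N12
  N17: N8, N9, N10, N11, N16
MB(N6) = {N2, N3, N4, N5, N7, N8, N9, N10, N11, N12, N13, N15, N16, N17}.

{N2, N3, N4, N5, N7, N8, N9, N10, N11, N12, N13, N15, N16, N17}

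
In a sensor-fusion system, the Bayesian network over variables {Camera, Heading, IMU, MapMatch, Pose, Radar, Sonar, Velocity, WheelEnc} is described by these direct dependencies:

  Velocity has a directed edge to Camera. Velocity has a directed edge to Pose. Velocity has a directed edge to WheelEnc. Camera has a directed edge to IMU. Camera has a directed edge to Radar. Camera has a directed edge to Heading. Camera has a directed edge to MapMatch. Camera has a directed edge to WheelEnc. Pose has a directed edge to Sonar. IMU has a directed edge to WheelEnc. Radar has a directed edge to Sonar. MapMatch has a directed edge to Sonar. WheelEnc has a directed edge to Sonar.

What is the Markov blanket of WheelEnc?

By definition, MB(WheelEnc) is built from WheelEnc's parents, WheelEnc's children, and the co-parents of WheelEnc.
WheelEnc's parents: Camera, IMU, Velocity.
Children of WheelEnc: Sonar.
Parents of each child, excluding WheelEnc:
  Sonar: MapMatch, Pose, Radar
Union: {Camera, IMU, Velocity} ∪ {Sonar} ∪ {MapMatch, Pose, Radar} = {Camera, IMU, MapMatch, Pose, Radar, Sonar, Velocity}.

{Camera, IMU, MapMatch, Pose, Radar, Sonar, Velocity}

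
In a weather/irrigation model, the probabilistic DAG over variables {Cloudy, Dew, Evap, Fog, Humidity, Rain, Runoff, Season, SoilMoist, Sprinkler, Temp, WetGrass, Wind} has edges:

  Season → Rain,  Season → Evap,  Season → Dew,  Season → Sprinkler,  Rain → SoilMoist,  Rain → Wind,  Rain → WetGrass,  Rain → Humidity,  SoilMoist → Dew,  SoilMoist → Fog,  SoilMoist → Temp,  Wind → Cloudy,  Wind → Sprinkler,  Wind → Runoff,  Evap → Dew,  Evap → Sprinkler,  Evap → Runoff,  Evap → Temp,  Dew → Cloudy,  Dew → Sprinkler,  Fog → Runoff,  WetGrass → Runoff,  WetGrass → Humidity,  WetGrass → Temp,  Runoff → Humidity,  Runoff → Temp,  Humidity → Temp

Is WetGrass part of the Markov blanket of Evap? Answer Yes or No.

Yes

WetGrass is a co-parent of Evap: both are parents of Runoff, Temp.
So WetGrass ∈ MB(Evap).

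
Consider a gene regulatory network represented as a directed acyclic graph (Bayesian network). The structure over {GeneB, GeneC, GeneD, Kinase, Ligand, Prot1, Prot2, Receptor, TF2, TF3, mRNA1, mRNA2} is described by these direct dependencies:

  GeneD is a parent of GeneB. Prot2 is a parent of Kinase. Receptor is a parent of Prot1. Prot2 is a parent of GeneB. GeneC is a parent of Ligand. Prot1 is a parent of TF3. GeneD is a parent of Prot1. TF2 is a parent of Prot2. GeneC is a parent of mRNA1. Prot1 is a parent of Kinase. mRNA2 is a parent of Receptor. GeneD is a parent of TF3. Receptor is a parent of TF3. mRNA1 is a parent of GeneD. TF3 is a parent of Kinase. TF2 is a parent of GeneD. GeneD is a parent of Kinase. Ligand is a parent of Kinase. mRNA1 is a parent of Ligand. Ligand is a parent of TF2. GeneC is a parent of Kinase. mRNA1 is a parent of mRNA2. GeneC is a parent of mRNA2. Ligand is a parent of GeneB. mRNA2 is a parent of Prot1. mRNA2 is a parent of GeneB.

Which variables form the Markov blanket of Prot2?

Prot2's parents: TF2.
Prot2 has children GeneB, Kinase.
For each child, the remaining parents (spouses of Prot2):
  Kinase: GeneC, GeneD, Ligand, Prot1, TF3
  GeneB: GeneD, Ligand, mRNA2
So the Markov blanket of Prot2 is {GeneB, GeneC, GeneD, Kinase, Ligand, Prot1, TF2, TF3, mRNA2}.

{GeneB, GeneC, GeneD, Kinase, Ligand, Prot1, TF2, TF3, mRNA2}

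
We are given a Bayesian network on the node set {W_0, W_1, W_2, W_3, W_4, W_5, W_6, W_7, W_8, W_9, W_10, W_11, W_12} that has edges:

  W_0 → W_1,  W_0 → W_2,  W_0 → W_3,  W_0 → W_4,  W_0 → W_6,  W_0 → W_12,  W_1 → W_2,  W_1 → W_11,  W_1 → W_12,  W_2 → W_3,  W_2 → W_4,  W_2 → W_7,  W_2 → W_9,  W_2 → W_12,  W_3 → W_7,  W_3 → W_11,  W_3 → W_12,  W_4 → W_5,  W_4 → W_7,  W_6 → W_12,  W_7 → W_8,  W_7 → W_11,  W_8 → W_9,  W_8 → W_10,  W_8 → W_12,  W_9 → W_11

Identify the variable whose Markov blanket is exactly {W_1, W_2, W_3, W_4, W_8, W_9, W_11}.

The target node must have every member of {W_1, W_2, W_3, W_4, W_8, W_9, W_11} as a parent, child, or co-parent, and no others.
Parents of W_7: W_2, W_3, W_4; children: W_8, W_11; co-parents: W_1, W_3, W_9.
These exactly cover the given set, so the node is W_7.

W_7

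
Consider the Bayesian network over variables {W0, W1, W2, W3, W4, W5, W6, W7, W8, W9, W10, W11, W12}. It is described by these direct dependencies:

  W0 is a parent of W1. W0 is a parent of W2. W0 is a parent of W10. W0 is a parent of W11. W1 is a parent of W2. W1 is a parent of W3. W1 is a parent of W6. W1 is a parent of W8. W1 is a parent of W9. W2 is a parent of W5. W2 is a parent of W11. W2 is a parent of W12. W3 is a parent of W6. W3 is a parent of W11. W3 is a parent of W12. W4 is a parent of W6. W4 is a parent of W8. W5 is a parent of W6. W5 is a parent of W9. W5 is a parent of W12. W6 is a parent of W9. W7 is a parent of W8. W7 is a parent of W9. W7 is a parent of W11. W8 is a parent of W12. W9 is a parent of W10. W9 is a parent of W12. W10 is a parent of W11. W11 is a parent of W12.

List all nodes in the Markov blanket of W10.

{W0, W2, W3, W7, W9, W11}

A node's Markov blanket = Pa ∪ Ch ∪ (parents of Ch other than the node itself).
W10 has parents W0, W9.
Children of W10: W11.
Co-parents of W10 (other parents of its children):
  W11: W0, W2, W3, W7
Union: {W0, W9} ∪ {W11} ∪ {W0, W2, W3, W7} = {W0, W2, W3, W7, W9, W11}.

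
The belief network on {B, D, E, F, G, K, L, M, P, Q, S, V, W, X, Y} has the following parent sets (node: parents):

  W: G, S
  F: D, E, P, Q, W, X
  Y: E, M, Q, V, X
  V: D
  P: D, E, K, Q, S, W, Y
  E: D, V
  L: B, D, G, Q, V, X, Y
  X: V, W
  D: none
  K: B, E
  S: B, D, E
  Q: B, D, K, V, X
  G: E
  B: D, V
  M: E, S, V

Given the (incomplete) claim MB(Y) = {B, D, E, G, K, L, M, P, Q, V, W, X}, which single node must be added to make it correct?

S

Y's parents: E, M, Q, V, X.
Ch(Y) = {L, P}.
Other parents of Y's children:
  parents(L) \ {Y} = {B, D, G, Q, V, X}.
  P also has parents D, E, K, Q, S, W.
MB(Y) = {B, D, E, G, K, L, M, P, Q, S, V, W, X}.
Comparing with the claimed set, S is missing.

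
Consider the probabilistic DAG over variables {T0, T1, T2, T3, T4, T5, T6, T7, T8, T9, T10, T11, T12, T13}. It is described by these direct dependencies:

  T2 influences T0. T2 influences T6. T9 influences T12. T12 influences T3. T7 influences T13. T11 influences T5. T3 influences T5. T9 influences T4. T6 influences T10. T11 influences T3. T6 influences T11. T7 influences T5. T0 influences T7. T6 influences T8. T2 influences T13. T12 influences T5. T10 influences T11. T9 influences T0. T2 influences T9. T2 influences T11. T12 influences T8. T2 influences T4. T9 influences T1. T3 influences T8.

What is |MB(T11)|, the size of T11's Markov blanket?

7

The Markov blanket of a node is its parents, its children, and the other parents of its children.
Pa(T11) = {T2, T6, T10}.
T11 has children T3, T5.
Co-parents of T11 (other parents of its children):
  T3: T12
  T5: T3, T7, T12
MB(T11) = {T2, T3, T5, T6, T7, T10, T12}, which has 7 nodes.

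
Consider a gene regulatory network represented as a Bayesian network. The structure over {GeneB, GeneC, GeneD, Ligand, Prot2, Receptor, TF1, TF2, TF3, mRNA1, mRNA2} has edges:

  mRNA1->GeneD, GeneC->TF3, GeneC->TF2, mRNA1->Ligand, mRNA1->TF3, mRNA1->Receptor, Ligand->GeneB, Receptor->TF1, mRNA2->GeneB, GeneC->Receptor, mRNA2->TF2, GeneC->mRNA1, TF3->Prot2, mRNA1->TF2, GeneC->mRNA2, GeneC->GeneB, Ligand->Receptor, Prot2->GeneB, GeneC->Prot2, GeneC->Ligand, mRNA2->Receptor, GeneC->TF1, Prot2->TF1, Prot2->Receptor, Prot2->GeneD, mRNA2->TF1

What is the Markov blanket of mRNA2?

mRNA2's parents: GeneC.
mRNA2's children: GeneB, Receptor, TF1, TF2.
Other parents of mRNA2's children:
  TF2 also has parents GeneC, mRNA1.
  parents(GeneB) \ {mRNA2} = {GeneC, Ligand, Prot2}.
  Receptor's other parents are GeneC, Ligand, Prot2, mRNA1.
  TF1's other parents are GeneC, Prot2, Receptor.
Union: {GeneC} ∪ {GeneB, Receptor, TF1, TF2} ∪ {GeneC, Ligand, Prot2, Receptor, mRNA1} = {GeneB, GeneC, Ligand, Prot2, Receptor, TF1, TF2, mRNA1}.

{GeneB, GeneC, Ligand, Prot2, Receptor, TF1, TF2, mRNA1}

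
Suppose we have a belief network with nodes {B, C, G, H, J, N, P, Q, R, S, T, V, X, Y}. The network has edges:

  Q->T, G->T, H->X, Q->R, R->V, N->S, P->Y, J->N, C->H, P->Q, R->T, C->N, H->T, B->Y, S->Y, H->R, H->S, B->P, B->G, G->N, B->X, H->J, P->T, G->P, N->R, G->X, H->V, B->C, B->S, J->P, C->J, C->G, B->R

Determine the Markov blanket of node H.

{B, C, G, J, N, P, Q, R, S, T, V, X}

Recall MB(v) = parents ∪ children ∪ spouses, where spouses are the other parents of v's children.
Parents of H: C.
Children of H: J, R, S, T, V, X.
Parents of each child, excluding H:
  J: C
  R: B, N, Q
  S: B, N
  T: G, P, Q, R
  V: R
  X: B, G
Taking the union gives {B, C, G, J, N, P, Q, R, S, T, V, X}.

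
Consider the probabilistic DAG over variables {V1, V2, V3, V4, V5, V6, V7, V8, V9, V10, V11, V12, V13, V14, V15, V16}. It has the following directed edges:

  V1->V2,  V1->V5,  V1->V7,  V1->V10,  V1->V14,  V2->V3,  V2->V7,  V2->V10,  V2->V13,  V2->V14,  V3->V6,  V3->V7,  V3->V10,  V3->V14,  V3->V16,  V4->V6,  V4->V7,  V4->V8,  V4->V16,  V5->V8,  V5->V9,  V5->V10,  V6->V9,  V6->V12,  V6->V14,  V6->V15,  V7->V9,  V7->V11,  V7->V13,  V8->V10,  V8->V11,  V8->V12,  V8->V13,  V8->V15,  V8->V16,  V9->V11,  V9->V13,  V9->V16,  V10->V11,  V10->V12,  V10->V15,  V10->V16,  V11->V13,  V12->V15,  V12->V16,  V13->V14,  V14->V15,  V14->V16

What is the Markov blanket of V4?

The Markov blanket of a node is its parents, its children, and the other parents of its children.
Children of V4: V6, V7, V8, V16.
Pa(V4) = {}.
For each child, the remaining parents (spouses of V4):
  V6: V3
  V7: V1, V2, V3
  V8: V5
  V16: V3, V8, V9, V10, V12, V14
MB(V4) = {V1, V2, V3, V5, V6, V7, V8, V9, V10, V12, V14, V16}.

{V1, V2, V3, V5, V6, V7, V8, V9, V10, V12, V14, V16}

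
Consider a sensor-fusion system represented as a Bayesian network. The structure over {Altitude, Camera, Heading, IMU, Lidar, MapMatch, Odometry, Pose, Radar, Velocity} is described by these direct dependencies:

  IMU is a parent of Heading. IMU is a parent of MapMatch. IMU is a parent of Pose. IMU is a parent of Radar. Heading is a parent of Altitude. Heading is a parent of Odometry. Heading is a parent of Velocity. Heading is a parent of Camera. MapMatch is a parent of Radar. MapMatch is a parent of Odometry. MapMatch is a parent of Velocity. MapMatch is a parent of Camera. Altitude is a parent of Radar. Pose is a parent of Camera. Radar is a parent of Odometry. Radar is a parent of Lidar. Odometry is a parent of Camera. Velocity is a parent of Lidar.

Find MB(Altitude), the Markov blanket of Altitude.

Parents of Altitude: Heading.
Altitude's children: Radar.
Other parents of Altitude's children:
  Radar's other parents are IMU, MapMatch.
So the Markov blanket of Altitude is {Heading, IMU, MapMatch, Radar}.

{Heading, IMU, MapMatch, Radar}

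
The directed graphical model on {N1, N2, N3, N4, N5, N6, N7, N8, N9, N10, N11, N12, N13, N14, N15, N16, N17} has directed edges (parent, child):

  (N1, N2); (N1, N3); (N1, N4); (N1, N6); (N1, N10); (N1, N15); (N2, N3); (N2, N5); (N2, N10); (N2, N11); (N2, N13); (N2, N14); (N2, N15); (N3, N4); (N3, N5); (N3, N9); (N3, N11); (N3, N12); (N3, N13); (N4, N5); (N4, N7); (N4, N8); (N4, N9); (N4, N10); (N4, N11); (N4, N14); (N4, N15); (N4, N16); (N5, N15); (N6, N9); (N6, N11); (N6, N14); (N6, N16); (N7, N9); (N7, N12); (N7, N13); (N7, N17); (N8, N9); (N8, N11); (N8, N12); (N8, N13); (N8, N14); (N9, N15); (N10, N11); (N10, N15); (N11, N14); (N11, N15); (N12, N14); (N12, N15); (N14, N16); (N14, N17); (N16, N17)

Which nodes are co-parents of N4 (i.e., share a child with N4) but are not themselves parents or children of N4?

{N2, N6, N12}

Children of N4: N5, N7, N8, N9, N10, N11, N14, N15, N16.
  N5: N2, N3
  N7: —
  N8: —
  N9: N3, N6, N7, N8
  N10: N1, N2
  N11: N2, N3, N6, N8, N10
  N14: N2, N6, N8, N11, N12
  N15: N1, N2, N5, N9, N10, N11, N12
  N16: N6, N14
Excluding nodes already adjacent to N4 (N1, N3, N5, N7, N8, N9, N10, N11, N14, N15, N16), the co-parent-only contribution is {N2, N6, N12}.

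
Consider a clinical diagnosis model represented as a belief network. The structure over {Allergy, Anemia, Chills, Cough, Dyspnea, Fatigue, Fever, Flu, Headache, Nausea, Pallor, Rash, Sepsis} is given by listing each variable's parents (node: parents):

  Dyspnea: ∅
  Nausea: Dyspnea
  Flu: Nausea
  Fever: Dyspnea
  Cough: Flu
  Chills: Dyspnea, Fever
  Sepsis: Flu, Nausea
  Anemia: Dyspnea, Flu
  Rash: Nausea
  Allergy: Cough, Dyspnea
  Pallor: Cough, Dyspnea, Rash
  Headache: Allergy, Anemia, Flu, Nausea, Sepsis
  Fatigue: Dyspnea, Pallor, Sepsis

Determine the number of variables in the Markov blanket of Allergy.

Pa(Allergy) = {Cough, Dyspnea}.
Children of Allergy: Headache.
Co-parents of Allergy (other parents of its children):
  parents(Headache) \ {Allergy} = {Anemia, Flu, Nausea, Sepsis}.
MB(Allergy) = {Anemia, Cough, Dyspnea, Flu, Headache, Nausea, Sepsis}, which has 7 nodes.

7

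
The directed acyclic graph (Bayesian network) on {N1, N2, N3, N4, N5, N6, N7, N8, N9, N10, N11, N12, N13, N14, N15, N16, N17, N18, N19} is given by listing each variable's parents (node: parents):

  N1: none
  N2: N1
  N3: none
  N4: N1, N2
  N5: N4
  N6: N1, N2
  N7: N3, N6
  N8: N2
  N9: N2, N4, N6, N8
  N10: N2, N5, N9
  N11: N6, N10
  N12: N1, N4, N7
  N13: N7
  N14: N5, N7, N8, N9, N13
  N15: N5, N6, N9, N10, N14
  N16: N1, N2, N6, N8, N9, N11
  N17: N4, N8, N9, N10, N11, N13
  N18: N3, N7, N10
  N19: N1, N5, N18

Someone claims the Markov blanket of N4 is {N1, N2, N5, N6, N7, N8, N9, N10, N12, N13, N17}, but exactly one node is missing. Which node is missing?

A node's Markov blanket = Pa ∪ Ch ∪ (parents of Ch other than the node itself).
Pa(N4) = {N1, N2}.
Ch(N4) = {N5, N9, N12, N17}.
Parents of each child, excluding N4:
  N5: —
  N9: N2, N6, N8
  N12: N1, N7
  N17: N8, N9, N10, N11, N13
MB(N4) = {N1, N2, N5, N6, N7, N8, N9, N10, N11, N12, N13, N17}.
Comparing with the claimed set, N11 is missing.

N11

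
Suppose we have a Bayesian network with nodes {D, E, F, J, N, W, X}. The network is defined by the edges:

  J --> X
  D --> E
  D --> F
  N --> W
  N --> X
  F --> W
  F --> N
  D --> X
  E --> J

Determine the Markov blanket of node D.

D has no parents.
D's children: E, F, X.
For each child, the remaining parents (spouses of D):
  E: no additional parents.
  F: no additional parents.
  parents(X) \ {D} = {J, N}.
Union: {} ∪ {E, F, X} ∪ {J, N} = {E, F, J, N, X}.

{E, F, J, N, X}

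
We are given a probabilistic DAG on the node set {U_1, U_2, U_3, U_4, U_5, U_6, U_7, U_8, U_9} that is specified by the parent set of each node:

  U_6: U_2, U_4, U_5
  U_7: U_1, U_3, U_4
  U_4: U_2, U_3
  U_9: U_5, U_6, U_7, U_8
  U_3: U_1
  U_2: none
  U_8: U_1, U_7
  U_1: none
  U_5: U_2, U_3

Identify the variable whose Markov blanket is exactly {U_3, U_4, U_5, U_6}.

The target node must have every member of {U_3, U_4, U_5, U_6} as a parent, child, or co-parent, and no others.
Parents of U_2: none; children: U_4, U_5, U_6; co-parents: U_3, U_4, U_5.
These exactly cover the given set, so the node is U_2.

U_2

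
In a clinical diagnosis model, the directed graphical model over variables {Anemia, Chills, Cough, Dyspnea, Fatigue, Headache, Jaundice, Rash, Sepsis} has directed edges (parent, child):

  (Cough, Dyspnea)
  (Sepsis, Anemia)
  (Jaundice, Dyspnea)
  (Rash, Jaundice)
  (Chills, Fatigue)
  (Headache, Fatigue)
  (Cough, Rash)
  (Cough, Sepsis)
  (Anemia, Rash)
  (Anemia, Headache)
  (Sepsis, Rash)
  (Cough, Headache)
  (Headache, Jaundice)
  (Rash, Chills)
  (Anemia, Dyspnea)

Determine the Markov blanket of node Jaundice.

{Anemia, Cough, Dyspnea, Headache, Rash}

Jaundice's parents: Headache, Rash.
Children of Jaundice: Dyspnea.
Parents of each child, excluding Jaundice:
  parents(Dyspnea) \ {Jaundice} = {Anemia, Cough}.
So the Markov blanket of Jaundice is {Anemia, Cough, Dyspnea, Headache, Rash}.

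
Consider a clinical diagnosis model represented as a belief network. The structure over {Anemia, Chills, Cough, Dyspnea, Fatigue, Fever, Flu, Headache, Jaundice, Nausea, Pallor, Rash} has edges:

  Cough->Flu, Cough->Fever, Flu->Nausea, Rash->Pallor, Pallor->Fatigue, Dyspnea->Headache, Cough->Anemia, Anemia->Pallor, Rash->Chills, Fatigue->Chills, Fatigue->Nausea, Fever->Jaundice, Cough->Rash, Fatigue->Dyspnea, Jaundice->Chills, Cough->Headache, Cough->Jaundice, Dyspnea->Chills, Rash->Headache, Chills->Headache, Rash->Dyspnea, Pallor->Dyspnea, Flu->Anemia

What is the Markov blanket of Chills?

{Cough, Dyspnea, Fatigue, Headache, Jaundice, Rash}

Chills's parents: Dyspnea, Fatigue, Jaundice, Rash.
Ch(Chills) = {Headache}.
For each child, the remaining parents (spouses of Chills):
  Headache: Cough, Dyspnea, Rash
So the Markov blanket of Chills is {Cough, Dyspnea, Fatigue, Headache, Jaundice, Rash}.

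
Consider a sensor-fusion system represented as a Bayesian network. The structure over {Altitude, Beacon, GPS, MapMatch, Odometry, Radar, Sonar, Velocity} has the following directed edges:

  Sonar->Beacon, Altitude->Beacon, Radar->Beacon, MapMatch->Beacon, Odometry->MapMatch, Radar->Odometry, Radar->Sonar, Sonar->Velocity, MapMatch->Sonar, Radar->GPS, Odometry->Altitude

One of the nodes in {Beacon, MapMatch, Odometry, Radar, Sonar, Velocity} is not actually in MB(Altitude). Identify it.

Velocity

By definition, MB(Altitude) is built from Altitude's parents, Altitude's children, and the co-parents of Altitude.
Pa(Altitude) = {Odometry}.
Altitude has child Beacon.
Parents of each child, excluding Altitude:
  Beacon: MapMatch, Radar, Sonar
MB(Altitude) = {Beacon, MapMatch, Odometry, Radar, Sonar}.
Velocity is neither a parent, child, nor co-parent of Altitude, so it does not belong.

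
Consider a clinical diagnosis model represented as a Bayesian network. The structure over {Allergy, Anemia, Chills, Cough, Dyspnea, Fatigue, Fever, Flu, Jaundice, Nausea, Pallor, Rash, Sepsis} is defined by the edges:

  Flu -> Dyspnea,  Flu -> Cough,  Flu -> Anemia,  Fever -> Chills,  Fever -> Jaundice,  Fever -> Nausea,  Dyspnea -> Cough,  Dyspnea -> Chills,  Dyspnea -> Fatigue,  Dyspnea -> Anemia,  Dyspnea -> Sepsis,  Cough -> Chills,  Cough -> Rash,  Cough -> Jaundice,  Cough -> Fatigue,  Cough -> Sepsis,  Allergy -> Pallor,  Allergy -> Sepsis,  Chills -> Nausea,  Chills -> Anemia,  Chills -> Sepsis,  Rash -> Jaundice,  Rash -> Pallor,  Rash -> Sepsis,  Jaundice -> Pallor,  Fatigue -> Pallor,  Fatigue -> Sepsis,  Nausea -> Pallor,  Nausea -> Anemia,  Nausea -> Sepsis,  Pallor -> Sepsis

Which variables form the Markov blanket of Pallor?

{Allergy, Chills, Cough, Dyspnea, Fatigue, Jaundice, Nausea, Rash, Sepsis}

By definition, MB(Pallor) is built from Pallor's parents, Pallor's children, and the co-parents of Pallor.
Children of Pallor: Sepsis.
Parents of Pallor: Allergy, Fatigue, Jaundice, Nausea, Rash.
For each child, the remaining parents (spouses of Pallor):
  Sepsis: Allergy, Chills, Cough, Dyspnea, Fatigue, Nausea, Rash
Union: {Allergy, Fatigue, Jaundice, Nausea, Rash} ∪ {Sepsis} ∪ {Allergy, Chills, Cough, Dyspnea, Fatigue, Nausea, Rash} = {Allergy, Chills, Cough, Dyspnea, Fatigue, Jaundice, Nausea, Rash, Sepsis}.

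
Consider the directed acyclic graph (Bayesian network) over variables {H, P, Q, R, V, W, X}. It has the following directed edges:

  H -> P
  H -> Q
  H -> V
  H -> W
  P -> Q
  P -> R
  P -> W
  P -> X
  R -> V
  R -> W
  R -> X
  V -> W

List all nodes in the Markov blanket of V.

{H, P, R, W}

V has parents H, R.
V has child W.
Co-parents of V (other parents of its children):
  W's other parents are H, P, R.
So the Markov blanket of V is {H, P, R, W}.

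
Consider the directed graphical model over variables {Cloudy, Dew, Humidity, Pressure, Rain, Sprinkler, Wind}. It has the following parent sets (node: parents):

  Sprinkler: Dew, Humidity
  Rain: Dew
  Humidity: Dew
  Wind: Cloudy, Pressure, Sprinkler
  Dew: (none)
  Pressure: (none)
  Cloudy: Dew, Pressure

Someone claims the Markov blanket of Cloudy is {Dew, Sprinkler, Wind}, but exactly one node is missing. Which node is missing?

Recall MB(v) = parents ∪ children ∪ spouses, where spouses are the other parents of v's children.
Cloudy's parents: Dew, Pressure.
Children of Cloudy: Wind.
Co-parents of Cloudy (other parents of its children):
  Wind: Pressure, Sprinkler
MB(Cloudy) = {Dew, Pressure, Sprinkler, Wind}.
Comparing with the claimed set, Pressure is missing.

Pressure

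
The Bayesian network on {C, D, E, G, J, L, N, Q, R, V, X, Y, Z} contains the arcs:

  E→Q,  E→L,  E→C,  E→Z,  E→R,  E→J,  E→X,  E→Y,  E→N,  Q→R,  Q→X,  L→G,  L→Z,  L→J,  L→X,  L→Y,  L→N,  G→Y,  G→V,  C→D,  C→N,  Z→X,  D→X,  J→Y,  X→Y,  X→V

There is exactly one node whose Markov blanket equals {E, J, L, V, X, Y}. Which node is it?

G

The target node must have every member of {E, J, L, V, X, Y} as a parent, child, or co-parent, and no others.
Parents of G: L; children: V, Y; co-parents: E, J, L, X.
These exactly cover the given set, so the node is G.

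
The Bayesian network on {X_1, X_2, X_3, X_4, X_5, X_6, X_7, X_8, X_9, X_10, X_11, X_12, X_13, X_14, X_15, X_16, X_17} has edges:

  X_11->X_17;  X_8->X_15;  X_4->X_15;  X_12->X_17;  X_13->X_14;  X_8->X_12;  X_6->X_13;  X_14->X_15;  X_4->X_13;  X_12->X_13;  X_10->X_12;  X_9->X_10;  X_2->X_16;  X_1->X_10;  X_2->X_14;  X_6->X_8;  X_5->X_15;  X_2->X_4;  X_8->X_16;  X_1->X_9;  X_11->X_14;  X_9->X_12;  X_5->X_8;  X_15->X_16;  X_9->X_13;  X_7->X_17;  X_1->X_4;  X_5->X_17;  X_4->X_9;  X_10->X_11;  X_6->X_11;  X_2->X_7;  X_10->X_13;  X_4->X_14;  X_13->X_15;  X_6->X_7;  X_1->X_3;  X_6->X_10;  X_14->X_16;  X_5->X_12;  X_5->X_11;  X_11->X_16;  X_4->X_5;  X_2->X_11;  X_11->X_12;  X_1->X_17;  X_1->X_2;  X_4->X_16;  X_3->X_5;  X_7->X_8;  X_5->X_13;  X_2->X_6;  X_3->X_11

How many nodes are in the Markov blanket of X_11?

The Markov blanket of a node is its parents, its children, and the other parents of its children.
Pa(X_11) = {X_2, X_3, X_5, X_6, X_10}.
X_11 has children X_12, X_14, X_16, X_17.
Parents of each child, excluding X_11:
  X_12's other parents are X_5, X_8, X_9, X_10.
  X_14 also has parents X_2, X_4, X_13.
  parents(X_16) \ {X_11} = {X_2, X_4, X_8, X_14, X_15}.
  parents(X_17) \ {X_11} = {X_1, X_5, X_7, X_12}.
MB(X_11) = {X_1, X_2, X_3, X_4, X_5, X_6, X_7, X_8, X_9, X_10, X_12, X_13, X_14, X_15, X_16, X_17}, which has 16 nodes.

16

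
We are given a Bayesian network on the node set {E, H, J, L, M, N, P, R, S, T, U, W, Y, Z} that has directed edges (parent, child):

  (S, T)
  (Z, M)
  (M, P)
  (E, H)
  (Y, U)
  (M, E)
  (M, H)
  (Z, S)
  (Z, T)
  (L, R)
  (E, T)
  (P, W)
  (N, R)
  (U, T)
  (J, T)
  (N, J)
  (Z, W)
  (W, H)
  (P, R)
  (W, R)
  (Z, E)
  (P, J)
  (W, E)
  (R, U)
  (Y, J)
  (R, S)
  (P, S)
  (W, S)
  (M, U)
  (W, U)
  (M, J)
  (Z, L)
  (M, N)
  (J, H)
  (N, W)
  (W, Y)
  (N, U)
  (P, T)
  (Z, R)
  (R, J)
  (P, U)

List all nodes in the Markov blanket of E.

{H, J, M, P, S, T, U, W, Z}

The Markov blanket of a node is its parents, its children, and the other parents of its children.
Pa(E) = {M, W, Z}.
E has children H, T.
Other parents of E's children:
  H: J, M, W
  T: J, P, S, U, Z
MB(E) = {H, J, M, P, S, T, U, W, Z}.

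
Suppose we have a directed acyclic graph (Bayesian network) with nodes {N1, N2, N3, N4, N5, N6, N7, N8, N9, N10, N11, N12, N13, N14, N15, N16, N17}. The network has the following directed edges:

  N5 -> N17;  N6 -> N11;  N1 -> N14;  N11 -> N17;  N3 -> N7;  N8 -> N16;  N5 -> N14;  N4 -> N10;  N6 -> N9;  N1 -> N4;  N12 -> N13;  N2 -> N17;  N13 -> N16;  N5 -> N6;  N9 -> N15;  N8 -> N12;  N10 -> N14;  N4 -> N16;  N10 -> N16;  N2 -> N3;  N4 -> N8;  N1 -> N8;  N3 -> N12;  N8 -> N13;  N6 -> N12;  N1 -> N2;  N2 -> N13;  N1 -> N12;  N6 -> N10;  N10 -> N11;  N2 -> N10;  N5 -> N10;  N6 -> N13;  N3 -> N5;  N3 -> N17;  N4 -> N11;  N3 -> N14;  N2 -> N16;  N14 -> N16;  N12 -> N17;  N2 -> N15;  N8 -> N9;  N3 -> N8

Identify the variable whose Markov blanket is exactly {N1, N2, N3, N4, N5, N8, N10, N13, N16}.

N14

The target node must have every member of {N1, N2, N3, N4, N5, N8, N10, N13, N16} as a parent, child, or co-parent, and no others.
Parents of N14: N1, N3, N5, N10; children: N16; co-parents: N2, N4, N8, N10, N13.
These exactly cover the given set, so the node is N14.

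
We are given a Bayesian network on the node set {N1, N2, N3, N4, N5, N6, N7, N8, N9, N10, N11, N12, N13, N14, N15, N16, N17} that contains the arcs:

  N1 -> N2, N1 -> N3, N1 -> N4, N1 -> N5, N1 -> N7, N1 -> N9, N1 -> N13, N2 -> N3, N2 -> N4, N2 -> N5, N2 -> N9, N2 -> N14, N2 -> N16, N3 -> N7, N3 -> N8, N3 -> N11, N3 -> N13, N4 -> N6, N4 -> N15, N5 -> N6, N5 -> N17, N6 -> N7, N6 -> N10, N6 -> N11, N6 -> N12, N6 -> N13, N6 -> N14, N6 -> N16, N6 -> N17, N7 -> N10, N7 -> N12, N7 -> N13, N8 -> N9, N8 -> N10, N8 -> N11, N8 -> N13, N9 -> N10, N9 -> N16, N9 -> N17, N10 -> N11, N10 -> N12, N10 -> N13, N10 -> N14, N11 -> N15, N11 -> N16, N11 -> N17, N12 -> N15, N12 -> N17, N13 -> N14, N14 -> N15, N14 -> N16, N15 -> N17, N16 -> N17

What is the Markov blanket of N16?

Pa(N16) = {N2, N6, N9, N11, N14}.
N16 has child N17.
Co-parents of N16 (other parents of its children):
  N17 also has parents N5, N6, N9, N11, N12, N15.
So the Markov blanket of N16 is {N2, N5, N6, N9, N11, N12, N14, N15, N17}.

{N2, N5, N6, N9, N11, N12, N14, N15, N17}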